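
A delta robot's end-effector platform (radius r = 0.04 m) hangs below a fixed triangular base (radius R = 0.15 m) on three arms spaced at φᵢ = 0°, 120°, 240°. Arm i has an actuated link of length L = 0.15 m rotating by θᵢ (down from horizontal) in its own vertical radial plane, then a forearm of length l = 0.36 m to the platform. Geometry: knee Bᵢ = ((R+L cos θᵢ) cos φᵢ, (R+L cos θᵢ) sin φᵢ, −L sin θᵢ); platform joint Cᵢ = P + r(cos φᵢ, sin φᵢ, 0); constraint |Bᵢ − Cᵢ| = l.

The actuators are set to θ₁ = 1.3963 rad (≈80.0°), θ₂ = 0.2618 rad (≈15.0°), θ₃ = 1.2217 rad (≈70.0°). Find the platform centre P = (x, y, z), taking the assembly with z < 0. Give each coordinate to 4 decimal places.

φ1=0.0°: virtual centre (0.1360, 0.0000, -0.1477), radius l
arm 2 at φ=120.0°: e+L cos θ2 = 0.2549;  centre 2 = (-0.1274, 0.2207, -0.0388)
φ3=240.0°: virtual centre (-0.0807, -0.1397, -0.1410), radius l
|centre ₂|²−|centre ₁|² = 0.0261;  |centre ₃|²−|centre ₁|² = 0.0056
plane₁₂: -0.5270x+0.4415y+0.2178z = 0.0261
det = 0.3386;  x = -0.0288+0.1974z,  y = 0.0248+-0.2577z
sphere 1 gives Az²+Bz+C=0 with A=1.1054, B=0.2176, C=-0.0800;  B²−4AC=0.4010;  roots -0.3848, 0.1880;  negative root z = -0.3848
x = -0.1048, y = 0.1240

(-0.1048, 0.1240, -0.3848)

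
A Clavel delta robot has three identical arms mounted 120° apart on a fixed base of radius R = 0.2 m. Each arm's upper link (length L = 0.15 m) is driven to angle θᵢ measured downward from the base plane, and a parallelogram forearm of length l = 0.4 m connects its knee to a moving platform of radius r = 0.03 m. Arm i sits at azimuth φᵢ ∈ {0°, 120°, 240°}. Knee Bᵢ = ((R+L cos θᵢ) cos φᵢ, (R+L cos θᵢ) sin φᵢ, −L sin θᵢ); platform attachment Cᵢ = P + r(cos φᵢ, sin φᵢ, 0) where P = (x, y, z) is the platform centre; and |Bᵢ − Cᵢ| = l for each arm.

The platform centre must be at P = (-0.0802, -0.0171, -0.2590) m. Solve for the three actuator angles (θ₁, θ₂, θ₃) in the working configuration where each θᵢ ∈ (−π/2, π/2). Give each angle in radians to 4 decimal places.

θ₁ = 0.6984, θ₂ = 0.0002, θ₃ = -0.2618

arm 1 (φ=0.0°): x'=-0.0802, y'=-0.0171
  A cos θ + B sin θ = C:  0.2502·cos θ + -0.2590·sin θ = 0.0251
  θ1 = atan2(B,A) + arccos(C/0.3601) = 0.6984
arm 2 (φ=120.0°): x'=0.0253, y'=0.0780
  A cos θ + B sin θ = C:  0.1447·cos θ + -0.2590·sin θ = 0.1446
  √(A²+B²)=0.2967;  θ2 = -1.0613+1.0615 ≈ 0.0002
φ3=240.0° → target in arm frame (0.0549, -0.0609)
  e−x'=0.1151;  (l²−L²−(e−x')²−y'²−z²)/2L = 0.1782
  γ=atan2(-0.2590,0.1151)=-1.1526;  ψ=arccos(0.6288)=0.8908;  θ3=γ+ψ≈-0.2618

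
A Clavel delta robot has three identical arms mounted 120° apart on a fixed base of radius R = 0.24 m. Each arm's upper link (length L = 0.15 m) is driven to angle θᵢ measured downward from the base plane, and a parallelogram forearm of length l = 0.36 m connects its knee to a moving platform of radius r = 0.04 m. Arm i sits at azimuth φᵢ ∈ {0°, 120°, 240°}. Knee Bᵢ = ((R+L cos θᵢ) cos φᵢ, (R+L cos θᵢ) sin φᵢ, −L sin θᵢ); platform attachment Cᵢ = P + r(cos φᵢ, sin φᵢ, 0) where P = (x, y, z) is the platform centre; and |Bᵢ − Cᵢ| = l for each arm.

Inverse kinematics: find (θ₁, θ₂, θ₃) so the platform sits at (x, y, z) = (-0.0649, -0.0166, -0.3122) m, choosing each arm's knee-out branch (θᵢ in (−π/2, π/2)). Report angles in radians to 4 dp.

θ₁ = 1.2216, θ₂ = 0.7853, θ₃ = 0.6113

rotate P by −φ1: (-0.0649, -0.0166, -0.3122)
  A cos θ + B sin θ = C:  0.2649·cos θ + -0.3122·sin θ = -0.2027
  γ=atan2(-0.3122,0.2649)=-0.8672;  ψ=arccos(-0.4951)=2.0888;  θ1=γ+ψ≈1.2216
rotate P by −φ2: (0.0181, 0.0645, -0.3122)
  A=0.1819, B=-0.3122, C=(l²−L²−A²−y'²−z²)/(2L)=-0.0921
  γ=atan2(-0.3122,0.1819)=-1.0432;  ψ=arccos(-0.2549)=1.8285;  θ2=γ+ψ≈0.7853
arm 3 (φ=240.0°): x'=0.0468, y'=-0.0479
  e−x'=0.1532;  (l²−L²−(e−x')²−y'²−z²)/2L = -0.0538
  √(A²+B²)=0.3478;  θ3 = -1.1147+1.7260 ≈ 0.6113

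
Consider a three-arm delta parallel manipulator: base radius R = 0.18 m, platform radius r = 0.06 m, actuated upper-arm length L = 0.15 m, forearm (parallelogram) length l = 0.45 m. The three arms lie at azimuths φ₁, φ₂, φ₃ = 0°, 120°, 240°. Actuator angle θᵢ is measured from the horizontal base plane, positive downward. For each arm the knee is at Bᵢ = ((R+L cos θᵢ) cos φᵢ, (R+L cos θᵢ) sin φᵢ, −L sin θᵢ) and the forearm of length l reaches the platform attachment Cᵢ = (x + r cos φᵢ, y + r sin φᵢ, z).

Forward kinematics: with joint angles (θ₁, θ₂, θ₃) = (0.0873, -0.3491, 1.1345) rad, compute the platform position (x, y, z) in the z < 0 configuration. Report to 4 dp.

(0.0602, 0.2033, -0.3557)

φ1=0.0°: virtual centre (0.2694, 0.0000, -0.0131), radius l
centre 2 = (0.2610·cos120.0°, 0.2610·sin120.0°, 0.0513) = (-0.1305, 0.2260, 0.0513)
φ3=240.0°: virtual centre (-0.0917, -0.1588, -0.1359), radius l
|centre ₂|²−|centre ₁|² = -0.0020;  |centre ₃|²−|centre ₁|² = -0.0206
[-0.7998 0.4520 0.1288]·P = -0.0020;  [-0.7222 -0.3176 -0.2457]·P = -0.0206
det = 0.5805;  x = 0.0172+-0.1209z,  y = 0.0259+-0.4988z
sphere 1 gives Az²+Bz+C=0 with A=1.2634, B=0.0613, C=-0.1380;  B²−4AC=0.7013;  roots -0.3557, 0.3072;  negative root z = -0.3557
x = 0.0602, y = 0.2033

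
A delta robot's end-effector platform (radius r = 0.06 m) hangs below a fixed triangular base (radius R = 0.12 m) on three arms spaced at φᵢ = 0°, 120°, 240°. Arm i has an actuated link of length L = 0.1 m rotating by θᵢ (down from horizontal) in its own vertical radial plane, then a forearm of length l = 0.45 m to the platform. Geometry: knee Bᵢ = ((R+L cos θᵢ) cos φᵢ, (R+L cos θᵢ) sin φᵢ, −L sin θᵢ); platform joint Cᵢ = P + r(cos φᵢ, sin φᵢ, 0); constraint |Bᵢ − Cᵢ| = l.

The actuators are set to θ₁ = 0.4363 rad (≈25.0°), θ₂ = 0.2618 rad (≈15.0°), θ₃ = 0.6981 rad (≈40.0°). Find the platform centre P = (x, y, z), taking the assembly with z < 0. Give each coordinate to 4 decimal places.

(0.0098, 0.0751, -0.4630)

arm 1 at φ=0.0°: e+L cos θ1 = 0.1506;  O1 = (0.1506, 0.0000, -0.0423)
O2 = (0.1566·cos120.0°, 0.1566·sin120.0°, -0.0259) = (-0.0783, 0.1356, -0.0259)
φ3=240.0°: virtual centre (-0.0683, -0.1183, -0.0643), radius l
subtract pairs → two planes through P
[-0.4579 0.2712 0.0328]·P = 0.0007;  [-0.4379 -0.2366 -0.0440]·P = -0.0017
det = 0.2271;  x = 0.0013+-0.0185z,  y = 0.0048+-0.1519z
into |P−O₁|² = l²: 1.0234z² + 0.0886z + -0.1784 = 0;  Δ = 0.7381;  z = -0.4630 or 0.3764 → z<0 root = -0.4630
x = 0.0098, y = 0.0751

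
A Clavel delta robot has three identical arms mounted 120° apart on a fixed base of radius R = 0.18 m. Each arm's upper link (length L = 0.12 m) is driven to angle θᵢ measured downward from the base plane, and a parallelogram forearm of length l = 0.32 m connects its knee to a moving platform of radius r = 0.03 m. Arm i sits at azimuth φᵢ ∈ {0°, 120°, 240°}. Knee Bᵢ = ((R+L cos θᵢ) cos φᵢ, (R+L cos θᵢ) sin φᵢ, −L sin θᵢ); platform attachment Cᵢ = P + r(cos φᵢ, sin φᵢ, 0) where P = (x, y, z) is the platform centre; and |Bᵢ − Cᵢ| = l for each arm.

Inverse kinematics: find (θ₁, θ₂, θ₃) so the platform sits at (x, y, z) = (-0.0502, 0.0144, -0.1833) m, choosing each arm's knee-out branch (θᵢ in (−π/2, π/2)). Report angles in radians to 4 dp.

θ₁ = 0.6111, θ₂ = -0.3504, θ₃ = 0.0001

φ1=0.0° → target in arm frame (-0.0502, 0.0144)
  e−x'=0.2002;  (l²−L²−(e−x')²−y'²−z²)/2L = 0.0588
  γ=atan2(-0.1833,0.2002)=-0.7414;  ψ=arccos(0.2166)=1.3524;  θ1=γ+ψ≈0.6111
rotate P by −φ2: (0.0376, 0.0363, -0.1833)
  A cos θ + B sin θ = C:  0.1124·cos θ + -0.1833·sin θ = 0.1685
  θ2 = atan2(B,A) + arccos(C/0.2150) = -0.3504
rotate P by −φ3: (0.0126, -0.0507, -0.1833)
  e−x'=0.1374;  (l²−L²−(e−x')²−y'²−z²)/2L = 0.1373
  √(A²+B²)=0.2291;  θ3 = -0.9277+0.9278 ≈ 0.0001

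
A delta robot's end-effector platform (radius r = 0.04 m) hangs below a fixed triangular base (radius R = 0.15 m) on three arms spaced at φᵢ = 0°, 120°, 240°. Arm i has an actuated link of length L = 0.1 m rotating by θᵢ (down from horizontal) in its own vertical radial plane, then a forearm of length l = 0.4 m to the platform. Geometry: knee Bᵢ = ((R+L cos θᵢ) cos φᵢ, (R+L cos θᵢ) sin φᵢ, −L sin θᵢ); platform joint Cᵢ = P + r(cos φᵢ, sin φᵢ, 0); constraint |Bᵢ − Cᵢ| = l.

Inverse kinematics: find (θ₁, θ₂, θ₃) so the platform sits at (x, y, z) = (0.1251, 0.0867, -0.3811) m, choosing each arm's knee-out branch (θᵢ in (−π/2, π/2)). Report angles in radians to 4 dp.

θ₁ = -0.0005, θ₂ = 0.6108, θ₃ = 1.3087

rotate P by −φ1: (0.1251, 0.0867, -0.3811)
  A cos θ + B sin θ = C:  -0.0151·cos θ + -0.3811·sin θ = -0.0149
  θ1 = atan2(B,A) + arccos(C/0.3814) = -0.0005
φ2=120.0° → target in arm frame (0.0125, -0.1517)
  A cos θ + B sin θ = C:  0.0975·cos θ + -0.3811·sin θ = -0.1387
  θ2 = atan2(B,A) + arccos(C/0.3934) = 0.6108
φ3=240.0° → target in arm frame (-0.1376, 0.0650)
  A cos θ + B sin θ = C:  0.2476·cos θ + -0.3811·sin θ = -0.3039
  √(A²+B²)=0.4545;  θ3 = -0.9946+2.3033 ≈ 1.3087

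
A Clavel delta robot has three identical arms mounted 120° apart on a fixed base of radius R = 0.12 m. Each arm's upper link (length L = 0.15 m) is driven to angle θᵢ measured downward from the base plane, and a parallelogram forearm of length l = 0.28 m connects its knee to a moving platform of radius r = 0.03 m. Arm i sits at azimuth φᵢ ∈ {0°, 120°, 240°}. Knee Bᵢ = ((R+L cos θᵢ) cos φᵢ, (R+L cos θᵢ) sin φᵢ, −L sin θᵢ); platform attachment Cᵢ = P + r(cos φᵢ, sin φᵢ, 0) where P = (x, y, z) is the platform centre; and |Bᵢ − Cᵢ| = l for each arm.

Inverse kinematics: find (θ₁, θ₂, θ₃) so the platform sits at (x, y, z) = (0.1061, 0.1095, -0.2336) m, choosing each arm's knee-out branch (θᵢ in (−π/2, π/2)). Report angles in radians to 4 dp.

θ₁ = 0.0873, θ₂ = 0.5234, θ₃ = 1.3964

rotate P by −φ1: (0.1061, 0.1095, -0.2336)
  A cos θ + B sin θ = C:  -0.0161·cos θ + -0.2336·sin θ = -0.0364
  θ1 = atan2(B,A) + arccos(C/0.2342) = 0.0873
φ2=120.0° → target in arm frame (0.0418, -0.1466)
  A cos θ + B sin θ = C:  0.0482·cos θ + -0.2336·sin θ = -0.0750
  √(A²+B²)=0.2385;  θ2 = -1.3672+1.8906 ≈ 0.5234
arm 3 (φ=240.0°): x'=-0.1479, y'=0.0371
  A=0.2379, B=-0.2336, C=(l²−L²−A²−y'²−z²)/(2L)=-0.1888
  θ3 = atan2(B,A) + arccos(C/0.3334) = 1.3964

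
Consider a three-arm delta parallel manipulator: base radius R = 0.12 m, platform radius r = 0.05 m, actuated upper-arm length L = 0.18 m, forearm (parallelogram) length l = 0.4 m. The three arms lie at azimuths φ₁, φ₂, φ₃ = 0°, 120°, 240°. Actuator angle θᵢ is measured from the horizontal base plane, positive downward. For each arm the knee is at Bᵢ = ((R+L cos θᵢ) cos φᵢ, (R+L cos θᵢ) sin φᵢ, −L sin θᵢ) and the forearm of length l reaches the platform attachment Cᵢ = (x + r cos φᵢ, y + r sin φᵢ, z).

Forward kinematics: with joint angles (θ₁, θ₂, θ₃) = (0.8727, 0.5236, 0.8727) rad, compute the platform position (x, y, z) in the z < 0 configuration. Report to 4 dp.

arm 1 at φ=0.0°: e+L cos θ1 = 0.1857;  centre 1 = (0.1857, 0.0000, -0.1379)
φ2=120.0°: virtual centre (-0.1129, 0.1956, -0.0900), radius l
centre 3 = (0.1857·cos240.0°, 0.1857·sin240.0°, -0.1379) = (-0.0928, -0.1608, -0.1379)
subtract pairs → two planes through P
plane₁₂: -0.5973x+0.3912y+0.0958z = 0.0056
Cramer: x(z) = -0.0044+0.0751z;  y(z) = 0.0076-0.1301z
sphere 1 gives Az²+Bz+C=0 with A=1.0226, B=0.2452, C=-0.1048;  B²−4AC=0.4887;  roots -0.4617, 0.2219;  negative root z = -0.4617
x = -0.0391, y = 0.0677

(-0.0391, 0.0677, -0.4617)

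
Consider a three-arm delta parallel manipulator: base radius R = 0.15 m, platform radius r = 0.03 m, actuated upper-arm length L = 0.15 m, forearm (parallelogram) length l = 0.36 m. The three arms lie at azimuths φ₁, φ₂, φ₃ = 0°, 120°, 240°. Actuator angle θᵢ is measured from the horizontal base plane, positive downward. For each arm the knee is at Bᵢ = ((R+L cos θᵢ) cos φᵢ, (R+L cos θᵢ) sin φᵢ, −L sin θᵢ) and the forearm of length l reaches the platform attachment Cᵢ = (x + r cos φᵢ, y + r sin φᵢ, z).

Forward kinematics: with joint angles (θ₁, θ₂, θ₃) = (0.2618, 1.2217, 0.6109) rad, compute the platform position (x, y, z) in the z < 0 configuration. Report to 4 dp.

φ1=0.0°: virtual centre (0.2649, 0.0000, -0.0388), radius l
S2 = (0.1713·cos120.0°, 0.1713·sin120.0°, -0.1410) = (-0.0857, 0.1484, -0.1410)
arm 3 at φ=240.0°: ρ3 = 0.2429;  S3 = (-0.1214, -0.2103, -0.0860)
eliminate P² terms by subtracting sphere 1 from 2 and 3
plane₁₂: -0.7011x+0.2967y+-0.2043z = -0.0225
det = 0.5242;  x = 0.0210+-0.2174z,  y = -0.0260+0.1748z
sphere 1 gives Az²+Bz+C=0 with A=1.0778, B=0.1746, C=-0.0679;  B²−4AC=0.3234;  roots -0.3448, 0.1828;  negative root z = -0.3448
x = 0.0960, y = -0.0863

(0.0960, -0.0863, -0.3448)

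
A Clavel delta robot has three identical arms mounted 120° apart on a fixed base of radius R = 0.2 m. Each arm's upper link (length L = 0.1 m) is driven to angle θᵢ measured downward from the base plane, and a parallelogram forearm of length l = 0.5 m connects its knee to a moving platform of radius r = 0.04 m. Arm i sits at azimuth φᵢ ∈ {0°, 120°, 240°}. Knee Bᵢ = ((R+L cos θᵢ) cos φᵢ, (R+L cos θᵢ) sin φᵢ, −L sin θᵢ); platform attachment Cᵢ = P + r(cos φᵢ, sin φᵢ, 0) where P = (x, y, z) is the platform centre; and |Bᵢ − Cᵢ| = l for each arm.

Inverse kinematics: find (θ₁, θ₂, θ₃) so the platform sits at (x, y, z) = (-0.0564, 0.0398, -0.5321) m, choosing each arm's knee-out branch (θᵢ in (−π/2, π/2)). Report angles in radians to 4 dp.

φ1=0.0° → target in arm frame (-0.0564, 0.0398)
  e−x'=0.2164;  (l²−L²−(e−x')²−y'²−z²)/2L = -0.4577
  θ1 = atan2(B,A) + arccos(C/0.5744) = 1.3083
arm 2 (φ=120.0°): x'=0.0627, y'=0.0289
  A cos θ + B sin θ = C:  0.0973·cos θ + -0.5321·sin θ = -0.2672
  √(A²+B²)=0.5409;  θ2 = -1.3899+2.0875 ≈ 0.6976
φ3=240.0° → target in arm frame (-0.0063, -0.0687)
  e−x'=0.1663;  (l²−L²−(e−x')²−y'²−z²)/2L = -0.3775
  √(A²+B²)=0.5575;  θ3 = -1.2679+2.3147 ≈ 1.0468

θ₁ = 1.3083, θ₂ = 0.6976, θ₃ = 1.0468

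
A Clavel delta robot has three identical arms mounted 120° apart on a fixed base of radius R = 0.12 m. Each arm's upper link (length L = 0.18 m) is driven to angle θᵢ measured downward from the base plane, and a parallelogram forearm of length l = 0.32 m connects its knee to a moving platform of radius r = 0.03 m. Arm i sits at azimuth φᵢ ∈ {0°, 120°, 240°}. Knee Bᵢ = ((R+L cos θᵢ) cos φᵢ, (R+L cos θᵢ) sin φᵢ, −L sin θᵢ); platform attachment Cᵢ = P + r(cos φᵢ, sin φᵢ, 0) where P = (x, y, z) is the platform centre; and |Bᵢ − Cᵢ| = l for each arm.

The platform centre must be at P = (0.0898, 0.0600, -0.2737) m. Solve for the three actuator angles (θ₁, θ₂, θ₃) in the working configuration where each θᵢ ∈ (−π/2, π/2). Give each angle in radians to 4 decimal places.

φ1=0.0° → target in arm frame (0.0898, 0.0600)
  A=0.0002, B=-0.2737, C=(l²−L²−A²−y'²−z²)/(2L)=-0.0236
  γ=atan2(-0.2737,0.0002)=-1.5701;  ψ=arccos(-0.0864)=1.6573;  θ1=γ+ψ≈0.0872
φ2=120.0° → target in arm frame (0.0071, -0.1078)
  A=0.0829, B=-0.2737, C=(l²−L²−A²−y'²−z²)/(2L)=-0.0650
  γ=atan2(-0.2737,0.0829)=-1.2766;  ψ=arccos(-0.2273)=1.8001;  θ2=γ+ψ≈0.5236
φ3=240.0° → target in arm frame (-0.0969, 0.0478)
  e−x'=0.1869;  (l²−L²−(e−x')²−y'²−z²)/2L = -0.1170
  γ=atan2(-0.2737,0.1869)=-0.9718;  ψ=arccos(-0.3530)=1.9315;  θ3=γ+ψ≈0.9598

θ₁ = 0.0872, θ₂ = 0.5236, θ₃ = 0.9598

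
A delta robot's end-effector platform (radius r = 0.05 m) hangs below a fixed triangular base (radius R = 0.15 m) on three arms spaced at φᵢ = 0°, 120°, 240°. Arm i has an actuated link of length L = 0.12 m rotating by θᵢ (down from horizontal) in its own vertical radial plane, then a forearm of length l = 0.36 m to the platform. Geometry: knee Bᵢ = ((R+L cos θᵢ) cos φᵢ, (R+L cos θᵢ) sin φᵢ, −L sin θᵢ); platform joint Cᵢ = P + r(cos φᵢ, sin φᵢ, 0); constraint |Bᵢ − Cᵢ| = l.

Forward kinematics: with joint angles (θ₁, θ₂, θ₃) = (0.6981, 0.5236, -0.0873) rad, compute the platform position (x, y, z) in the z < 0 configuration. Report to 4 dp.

(-0.0621, -0.0651, -0.3238)

arm 1 at φ=0.0°: (R−r)+L cos θ1 = 0.1919;  S1 = (0.1919, 0.0000, -0.0771)
φ2=120.0°: virtual centre (-0.1020, 0.1766, -0.0600), radius l
S3 = (0.2195·cos240.0°, 0.2195·sin240.0°, 0.0105) = (-0.1098, -0.1901, 0.0105)
|S₂|²−|S₁|² = 0.0024;  |S₃|²−|S₁|² = 0.0055
linear system: -0.5878x+0.3532y = 0.0024−0.0343z; -0.6034x+-0.3803y = 0.0055−0.1752z
det = 0.4366;  x = -0.0066+0.1716z,  y = -0.0041+0.1885z
sphere 1 gives Az²+Bz+C=0 with A=1.0650, B=0.0846, C=-0.0842;  B²−4AC=0.3660;  roots -0.3238, 0.2443;  negative root z = -0.3238
x = -0.0621, y = -0.0651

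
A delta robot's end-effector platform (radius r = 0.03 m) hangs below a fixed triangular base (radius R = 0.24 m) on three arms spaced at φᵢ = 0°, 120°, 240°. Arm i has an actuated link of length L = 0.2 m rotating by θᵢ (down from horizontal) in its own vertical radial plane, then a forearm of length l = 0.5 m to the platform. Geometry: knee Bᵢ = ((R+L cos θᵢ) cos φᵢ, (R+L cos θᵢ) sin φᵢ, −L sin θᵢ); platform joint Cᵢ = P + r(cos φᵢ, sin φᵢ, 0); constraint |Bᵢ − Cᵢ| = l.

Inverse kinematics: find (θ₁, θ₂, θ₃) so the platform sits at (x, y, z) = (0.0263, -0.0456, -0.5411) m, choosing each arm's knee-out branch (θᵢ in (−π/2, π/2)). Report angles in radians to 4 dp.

arm 1 (φ=0.0°): x'=0.0263, y'=-0.0456
  e−x'=0.1837;  (l²−L²−(e−x')²−y'²−z²)/2L = -0.2965
  θ1 = atan2(B,A) + arccos(C/0.5714) = 0.8729
rotate P by −φ2: (-0.0526, 0.0000, -0.5411)
  A=0.2626, B=-0.5411, C=(l²−L²−A²−y'²−z²)/(2L)=-0.3794
  θ2 = atan2(B,A) + arccos(C/0.6015) = 1.1345
φ3=240.0° → target in arm frame (0.0263, 0.0456)
  A=0.1837, B=-0.5411, C=(l²−L²−A²−y'²−z²)/(2L)=-0.2965
  √(A²+B²)=0.5714;  θ3 = -1.2436+2.1163 ≈ 0.8727

θ₁ = 0.8729, θ₂ = 1.1345, θ₃ = 0.8727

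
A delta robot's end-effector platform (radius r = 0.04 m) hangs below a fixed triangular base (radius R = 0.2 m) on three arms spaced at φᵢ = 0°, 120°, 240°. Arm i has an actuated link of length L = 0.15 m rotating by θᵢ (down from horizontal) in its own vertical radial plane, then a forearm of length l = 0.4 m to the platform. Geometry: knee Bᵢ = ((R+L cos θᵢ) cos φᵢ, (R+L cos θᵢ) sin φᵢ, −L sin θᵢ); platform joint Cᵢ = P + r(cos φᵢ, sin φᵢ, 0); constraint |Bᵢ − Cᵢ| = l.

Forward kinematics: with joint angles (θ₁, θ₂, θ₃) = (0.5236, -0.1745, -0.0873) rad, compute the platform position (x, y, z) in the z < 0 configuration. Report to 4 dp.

centre 1 = (0.2899·cos0.0°, 0.2899·sin0.0°, -0.0750) = (0.2899, 0.0000, -0.0750)
centre 2 = (0.3077·cos120.0°, 0.3077·sin120.0°, 0.0260) = (-0.1539, 0.2665, 0.0260)
φ3=240.0°: virtual centre (-0.1547, -0.2680, 0.0131), radius l
eliminate P² terms by subtracting sphere 1 from 2 and 3
plane₁₂: -0.8875x+0.5330y+0.2021z = 0.0057
Cramer: x(z) = -0.0067+0.2129z;  y(z) = -0.0005-0.0246z
into |P−centre ₁|² = l²: 1.0459z² + 0.0237z + -0.0664 = 0;  Δ = 0.2783;  z = -0.2635 or 0.2409 → z<0 root = -0.2635
x = -0.0628, y = 0.0060

(-0.0628, 0.0060, -0.2635)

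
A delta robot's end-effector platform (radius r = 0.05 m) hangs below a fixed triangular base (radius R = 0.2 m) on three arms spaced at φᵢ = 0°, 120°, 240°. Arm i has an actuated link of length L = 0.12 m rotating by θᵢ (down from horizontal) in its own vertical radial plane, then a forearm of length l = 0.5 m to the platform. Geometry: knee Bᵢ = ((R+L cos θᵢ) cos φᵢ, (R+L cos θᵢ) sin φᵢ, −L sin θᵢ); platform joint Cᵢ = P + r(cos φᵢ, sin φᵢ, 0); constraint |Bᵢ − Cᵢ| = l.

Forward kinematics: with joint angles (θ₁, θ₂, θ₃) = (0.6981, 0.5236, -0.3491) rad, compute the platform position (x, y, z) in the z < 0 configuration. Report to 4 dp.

(-0.0859, -0.1016, -0.4407)

φ1=0.0°: virtual centre (0.2419, 0.0000, -0.0771), radius l
φ2=120.0°: virtual centre (-0.1270, 0.2199, -0.0600), radius l
centre 3 = (0.2628·cos240.0°, 0.2628·sin240.0°, 0.0410) = (-0.1314, -0.2276, 0.0410)
subtract pairs → two planes through P
[-0.7378 0.4398 0.0343]·P = 0.0036;  [-0.7466 -0.4551 0.2364]·P = 0.0063
det = 0.6641;  x = -0.0066+0.1800z,  y = -0.0029+0.2240z
quadratic in z: (1.0826)z²+(0.0635)z+(-0.1823)=0, √Δ=0.8907 → z ∈ {-0.4407, 0.3820}; z = -0.4407 (taking z<0)
x = -0.0859, y = -0.1016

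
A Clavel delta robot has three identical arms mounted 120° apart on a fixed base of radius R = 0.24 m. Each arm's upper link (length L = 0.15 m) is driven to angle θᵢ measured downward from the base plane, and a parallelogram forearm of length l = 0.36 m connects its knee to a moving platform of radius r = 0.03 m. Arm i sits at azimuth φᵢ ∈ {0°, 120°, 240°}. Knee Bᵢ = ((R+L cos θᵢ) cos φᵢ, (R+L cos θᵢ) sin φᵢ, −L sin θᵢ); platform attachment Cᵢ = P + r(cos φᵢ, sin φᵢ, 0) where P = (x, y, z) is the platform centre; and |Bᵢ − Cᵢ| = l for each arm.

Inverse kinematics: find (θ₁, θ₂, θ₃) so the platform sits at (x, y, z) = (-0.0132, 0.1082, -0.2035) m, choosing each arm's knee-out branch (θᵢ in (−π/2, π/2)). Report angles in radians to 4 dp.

rotate P by −φ1: (-0.0132, 0.1082, -0.2035)
  A=0.2232, B=-0.2035, C=(l²−L²−A²−y'²−z²)/(2L)=0.0139
  θ1 = atan2(B,A) + arccos(C/0.3020) = 0.7856
arm 2 (φ=120.0°): x'=0.1003, y'=-0.0427
  e−x'=0.1097;  (l²−L²−(e−x')²−y'²−z²)/2L = 0.1728
  θ2 = atan2(B,A) + arccos(C/0.2312) = -0.3497
φ3=240.0° → target in arm frame (-0.0871, -0.0655)
  A=0.2971, B=-0.2035, C=(l²−L²−A²−y'²−z²)/(2L)=-0.0896
  θ3 = atan2(B,A) + arccos(C/0.3601) = 1.2217

θ₁ = 0.7856, θ₂ = -0.3497, θ₃ = 1.2217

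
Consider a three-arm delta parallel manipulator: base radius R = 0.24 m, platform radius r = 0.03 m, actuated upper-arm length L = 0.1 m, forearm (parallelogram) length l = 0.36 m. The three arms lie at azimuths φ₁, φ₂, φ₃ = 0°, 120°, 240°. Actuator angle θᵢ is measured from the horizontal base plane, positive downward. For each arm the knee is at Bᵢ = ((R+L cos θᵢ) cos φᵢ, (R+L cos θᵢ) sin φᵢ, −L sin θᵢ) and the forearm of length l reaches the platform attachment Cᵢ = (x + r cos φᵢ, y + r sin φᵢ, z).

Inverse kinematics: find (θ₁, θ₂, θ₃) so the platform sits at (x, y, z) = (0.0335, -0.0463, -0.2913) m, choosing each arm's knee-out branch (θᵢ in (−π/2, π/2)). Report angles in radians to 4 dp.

arm 1 (φ=0.0°): x'=0.0335, y'=-0.0463
  e−x'=0.1765;  (l²−L²−(e−x')²−y'²−z²)/2L = 0.0072
  θ1 = atan2(B,A) + arccos(C/0.3406) = 0.5235
rotate P by −φ2: (-0.0568, -0.0059, -0.2913)
  A=0.2668, B=-0.2913, C=(l²−L²−A²−y'²−z²)/(2L)=-0.1825
  θ2 = atan2(B,A) + arccos(C/0.3950) = 1.2218
rotate P by −φ3: (0.0233, 0.0522, -0.2913)
  e−x'=0.1867;  (l²−L²−(e−x')²−y'²−z²)/2L = -0.0141
  θ3 = atan2(B,A) + arccos(C/0.3460) = 0.6106

θ₁ = 0.5235, θ₂ = 1.2218, θ₃ = 0.6106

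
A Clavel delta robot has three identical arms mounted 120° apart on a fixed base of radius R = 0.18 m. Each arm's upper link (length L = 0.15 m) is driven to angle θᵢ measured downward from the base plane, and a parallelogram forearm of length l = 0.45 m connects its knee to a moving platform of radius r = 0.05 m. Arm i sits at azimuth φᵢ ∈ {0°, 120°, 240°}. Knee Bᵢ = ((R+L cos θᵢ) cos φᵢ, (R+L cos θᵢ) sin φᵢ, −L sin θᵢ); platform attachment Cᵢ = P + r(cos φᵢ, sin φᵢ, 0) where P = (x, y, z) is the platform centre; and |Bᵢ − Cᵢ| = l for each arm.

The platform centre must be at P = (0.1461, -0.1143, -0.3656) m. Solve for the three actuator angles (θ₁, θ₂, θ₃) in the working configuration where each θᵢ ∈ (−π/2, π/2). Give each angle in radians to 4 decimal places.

θ₁ = -0.3494, θ₂ = 1.0474, θ₃ = 0.2618

φ1=0.0° → target in arm frame (0.1461, -0.1143)
  A=-0.0161, B=-0.3656, C=(l²−L²−A²−y'²−z²)/(2L)=0.1100
  γ=atan2(-0.3656,-0.0161)=-1.6148;  ψ=arccos(0.3007)=1.2654;  θ1=γ+ψ≈-0.3494
rotate P by −φ2: (-0.1720, -0.0694, -0.3656)
  A=0.3020, B=-0.3656, C=(l²−L²−A²−y'²−z²)/(2L)=-0.1657
  θ2 = atan2(B,A) + arccos(C/0.4742) = 1.0474
φ3=240.0° → target in arm frame (0.0259, 0.1837)
  e−x'=0.1041;  (l²−L²−(e−x')²−y'²−z²)/2L = 0.0059
  θ3 = atan2(B,A) + arccos(C/0.3801) = 0.2618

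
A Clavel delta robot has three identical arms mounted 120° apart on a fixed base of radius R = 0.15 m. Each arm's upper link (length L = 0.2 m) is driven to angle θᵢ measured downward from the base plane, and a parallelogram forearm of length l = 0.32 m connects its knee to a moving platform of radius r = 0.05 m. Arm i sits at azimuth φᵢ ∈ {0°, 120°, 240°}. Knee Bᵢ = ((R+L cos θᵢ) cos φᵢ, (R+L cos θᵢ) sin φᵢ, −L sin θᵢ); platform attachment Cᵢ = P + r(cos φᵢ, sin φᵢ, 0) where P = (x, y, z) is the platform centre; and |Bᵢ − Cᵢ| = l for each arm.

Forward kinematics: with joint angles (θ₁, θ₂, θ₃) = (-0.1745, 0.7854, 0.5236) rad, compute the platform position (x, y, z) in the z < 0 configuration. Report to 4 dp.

(0.0842, -0.0290, -0.2026)

S1 = (0.2970·cos0.0°, 0.2970·sin0.0°, 0.0347) = (0.2970, 0.0000, 0.0347)
φ2=120.0°: virtual centre (-0.1207, 0.2091, -0.1414), radius l
φ3=240.0°: virtual centre (-0.1366, -0.2366, -0.1000), radius l
subtract pairs → two planes through P
linear system: -0.8353x+0.4182y = -0.0111−-0.3523z; -0.8671x+-0.4732y = -0.0048−-0.2694z
Cramer: x(z) = 0.0096-0.3686z;  y(z) = -0.0075+0.1061z
quadratic in z: (1.1471)z²+(0.1409)z+(-0.0185)=0, √Δ=0.3239 → z ∈ {-0.2026, 0.0798}; z = -0.2026 (taking z<0)
x = 0.0842, y = -0.0290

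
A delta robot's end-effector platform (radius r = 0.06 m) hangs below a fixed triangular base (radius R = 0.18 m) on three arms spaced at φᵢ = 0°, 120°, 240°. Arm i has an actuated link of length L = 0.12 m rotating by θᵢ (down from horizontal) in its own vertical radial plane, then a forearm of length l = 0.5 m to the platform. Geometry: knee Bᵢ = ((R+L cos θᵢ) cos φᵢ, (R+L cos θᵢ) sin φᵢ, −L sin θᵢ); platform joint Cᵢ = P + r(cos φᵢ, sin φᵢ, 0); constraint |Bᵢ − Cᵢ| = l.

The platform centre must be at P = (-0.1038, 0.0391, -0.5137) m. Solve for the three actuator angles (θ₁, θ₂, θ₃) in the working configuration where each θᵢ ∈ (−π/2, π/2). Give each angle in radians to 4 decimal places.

rotate P by −φ1: (-0.1038, 0.0391, -0.5137)
  A cos θ + B sin θ = C:  0.2238·cos θ + -0.5137·sin θ = -0.3329
  γ=atan2(-0.5137,0.2238)=-1.1599;  ψ=arccos(-0.5942)=2.2070;  θ1=γ+ψ≈1.0471
rotate P by −φ2: (0.0858, 0.0703, -0.5137)
  A cos θ + B sin θ = C:  0.0342·cos θ + -0.5137·sin θ = -0.1434
  γ=atan2(-0.5137,0.0342)=-1.5042;  ψ=arccos(-0.2785)=1.8530;  θ2=γ+ψ≈0.3488
φ3=240.0° → target in arm frame (0.0180, -0.1094)
  e−x'=0.1020;  (l²−L²−(e−x')²−y'²−z²)/2L = -0.2111
  √(A²+B²)=0.5237;  θ3 = -1.3749+1.9857 ≈ 0.6108

θ₁ = 1.0471, θ₂ = 0.3488, θ₃ = 0.6108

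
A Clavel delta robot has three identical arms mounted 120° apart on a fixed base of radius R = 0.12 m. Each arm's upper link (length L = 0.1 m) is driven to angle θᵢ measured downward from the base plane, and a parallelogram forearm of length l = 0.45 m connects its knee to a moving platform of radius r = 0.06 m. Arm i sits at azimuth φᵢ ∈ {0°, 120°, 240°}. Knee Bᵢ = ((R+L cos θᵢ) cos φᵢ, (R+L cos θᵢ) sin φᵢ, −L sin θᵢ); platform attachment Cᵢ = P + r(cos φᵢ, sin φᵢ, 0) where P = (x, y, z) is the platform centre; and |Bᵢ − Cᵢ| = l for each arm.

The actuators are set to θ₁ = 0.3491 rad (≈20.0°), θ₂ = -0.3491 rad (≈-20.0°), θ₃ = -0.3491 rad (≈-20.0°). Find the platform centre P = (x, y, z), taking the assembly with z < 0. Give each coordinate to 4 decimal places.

(-0.1166, 0.0000, -0.3938)

φ1=0.0°: virtual centre (0.1540, 0.0000, -0.0342), radius l
O2 = (0.1540·cos120.0°, 0.1540·sin120.0°, 0.0342) = (-0.0770, 0.1333, 0.0342)
O3 = (0.1540·cos240.0°, 0.1540·sin240.0°, 0.0342) = (-0.0770, -0.1333, 0.0342)
eliminate P² terms by subtracting sphere 1 from 2 and 3
plane₁₂: -0.4619x+0.2667y+0.1368z = 0.0000
det = 0.2464;  x = 0.0000+0.2962z,  y = 0.0000+0.0000z
into |P−O₁|² = l²: 1.0877z² + -0.0228z + -0.1776 = 0;  Δ = 0.7734;  z = -0.3938 or 0.4147 → z<0 root = -0.3938
x = -0.1166, y = 0.0000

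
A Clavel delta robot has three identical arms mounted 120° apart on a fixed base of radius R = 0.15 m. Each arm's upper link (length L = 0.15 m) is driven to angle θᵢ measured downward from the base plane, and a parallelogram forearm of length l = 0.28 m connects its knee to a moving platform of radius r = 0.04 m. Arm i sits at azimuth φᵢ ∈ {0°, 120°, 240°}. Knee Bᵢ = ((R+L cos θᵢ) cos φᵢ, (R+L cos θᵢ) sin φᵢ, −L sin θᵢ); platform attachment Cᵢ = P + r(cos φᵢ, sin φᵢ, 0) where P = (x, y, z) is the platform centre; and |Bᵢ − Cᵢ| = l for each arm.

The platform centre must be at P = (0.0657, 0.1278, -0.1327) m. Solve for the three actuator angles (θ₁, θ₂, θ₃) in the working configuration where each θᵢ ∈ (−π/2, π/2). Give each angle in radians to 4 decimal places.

θ₁ = -0.1744, θ₂ = -0.3484, θ₃ = 1.3967

rotate P by −φ1: (0.0657, 0.1278, -0.1327)
  A=0.0443, B=-0.1327, C=(l²−L²−A²−y'²−z²)/(2L)=0.0667
  θ1 = atan2(B,A) + arccos(C/0.1399) = -0.1744
arm 2 (φ=120.0°): x'=0.0778, y'=-0.1208
  A cos θ + B sin θ = C:  0.0322·cos θ + -0.1327·sin θ = 0.0755
  γ=atan2(-0.1327,0.0322)=-1.3329;  ψ=arccos(0.5533)=0.9845;  θ2=γ+ψ≈-0.3484
arm 3 (φ=240.0°): x'=-0.1435, y'=-0.0070
  A cos θ + B sin θ = C:  0.2535·cos θ + -0.1327·sin θ = -0.0868
  γ=atan2(-0.1327,0.2535)=-0.4822;  ψ=arccos(-0.3033)=1.8789;  θ3=γ+ψ≈1.3967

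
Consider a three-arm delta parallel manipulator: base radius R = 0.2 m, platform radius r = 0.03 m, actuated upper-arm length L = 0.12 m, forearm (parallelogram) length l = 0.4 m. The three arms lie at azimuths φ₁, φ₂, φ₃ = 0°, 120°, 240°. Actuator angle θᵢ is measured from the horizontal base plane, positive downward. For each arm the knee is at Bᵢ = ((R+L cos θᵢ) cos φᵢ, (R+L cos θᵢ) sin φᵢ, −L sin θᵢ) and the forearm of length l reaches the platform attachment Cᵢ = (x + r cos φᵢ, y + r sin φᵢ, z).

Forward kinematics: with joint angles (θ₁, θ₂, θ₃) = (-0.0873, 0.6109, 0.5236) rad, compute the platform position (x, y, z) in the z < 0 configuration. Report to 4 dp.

arm 1 at φ=0.0°: (R−r)+L cos θ1 = 0.2895;  O1 = (0.2895, 0.0000, 0.0105)
φ2=120.0°: virtual centre (-0.1341, 0.2324, -0.0688), radius l
arm 3 at φ=240.0°: (R−r)+L cos θ3 = 0.2739;  O3 = (-0.1370, -0.2372, -0.0600)
|O₂|²−|O₁|² = -0.0072;  |O₃|²−|O₁|² = -0.0053
linear system: -0.8474x+0.4647y = -0.0072−-0.1586z; -0.8530x+-0.4744y = -0.0053−-0.1409z
det = 0.7984;  x = 0.0074+-0.1763z,  y = -0.0021+0.0199z
into |P−O₁|² = l²: 1.0315z² + 0.0785z + -0.0803 = 0;  Δ = 0.3373;  z = -0.3196 or 0.2435 → z<0 root = -0.3196
x = 0.0637, y = -0.0084

(0.0637, -0.0084, -0.3196)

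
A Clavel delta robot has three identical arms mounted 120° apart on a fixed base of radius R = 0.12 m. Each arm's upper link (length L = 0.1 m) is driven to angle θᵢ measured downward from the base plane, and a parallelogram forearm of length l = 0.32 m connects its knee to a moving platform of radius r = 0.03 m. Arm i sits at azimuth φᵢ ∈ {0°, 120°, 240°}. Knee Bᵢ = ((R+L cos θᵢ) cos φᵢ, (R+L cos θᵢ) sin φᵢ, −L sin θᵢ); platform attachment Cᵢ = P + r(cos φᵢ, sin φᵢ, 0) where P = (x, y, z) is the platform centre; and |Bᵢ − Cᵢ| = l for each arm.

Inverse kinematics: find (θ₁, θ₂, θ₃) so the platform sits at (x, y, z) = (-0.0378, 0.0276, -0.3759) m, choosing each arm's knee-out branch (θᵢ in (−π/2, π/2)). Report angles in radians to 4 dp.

θ₁ = 1.3088, θ₂ = 0.8720, θ₃ = 1.1342

arm 1 (φ=0.0°): x'=-0.0378, y'=0.0276
  A cos θ + B sin θ = C:  0.1278·cos θ + -0.3759·sin θ = -0.3300
  θ1 = atan2(B,A) + arccos(C/0.3970) = 1.3088
arm 2 (φ=120.0°): x'=0.0428, y'=0.0189
  A=0.0472, B=-0.3759, C=(l²−L²−A²−y'²−z²)/(2L)=-0.2574
  √(A²+B²)=0.3789;  θ2 = -1.4459+2.3179 ≈ 0.8720
rotate P by −φ3: (-0.0050, -0.0465, -0.3759)
  A cos θ + B sin θ = C:  0.0950·cos θ + -0.3759·sin θ = -0.3005
  θ3 = atan2(B,A) + arccos(C/0.3877) = 1.1342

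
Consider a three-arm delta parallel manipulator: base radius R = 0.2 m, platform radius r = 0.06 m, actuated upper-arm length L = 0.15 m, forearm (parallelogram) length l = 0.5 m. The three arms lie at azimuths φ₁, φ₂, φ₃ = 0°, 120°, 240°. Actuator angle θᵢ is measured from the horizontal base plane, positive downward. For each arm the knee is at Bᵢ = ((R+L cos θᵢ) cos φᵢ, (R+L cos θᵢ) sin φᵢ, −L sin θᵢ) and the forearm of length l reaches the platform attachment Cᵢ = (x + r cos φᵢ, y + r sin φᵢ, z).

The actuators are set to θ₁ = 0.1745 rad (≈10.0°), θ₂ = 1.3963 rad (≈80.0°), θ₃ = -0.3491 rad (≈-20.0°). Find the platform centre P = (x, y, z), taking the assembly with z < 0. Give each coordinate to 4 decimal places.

S1 = (0.2877·cos0.0°, 0.2877·sin0.0°, -0.0260) = (0.2877, 0.0000, -0.0260)
φ2=120.0°: virtual centre (-0.0830, 0.1438, -0.1477), radius l
φ3=240.0°: virtual centre (-0.1405, -0.2433, 0.0513), radius l
subtract pairs → two planes through P
plane₁₂: -0.7415x+0.2876y+-0.2434z = -0.0341
Cramer: x(z) = 0.0282-0.1218z;  y(z) = -0.0457+0.5322z
quadratic in z: (1.2981)z²+(0.0666)z+(-0.1799)=0, √Δ=0.9687 → z ∈ {-0.3988, 0.3475}; z = -0.3988 (taking z<0)
x = 0.0768, y = -0.2580

(0.0768, -0.2580, -0.3988)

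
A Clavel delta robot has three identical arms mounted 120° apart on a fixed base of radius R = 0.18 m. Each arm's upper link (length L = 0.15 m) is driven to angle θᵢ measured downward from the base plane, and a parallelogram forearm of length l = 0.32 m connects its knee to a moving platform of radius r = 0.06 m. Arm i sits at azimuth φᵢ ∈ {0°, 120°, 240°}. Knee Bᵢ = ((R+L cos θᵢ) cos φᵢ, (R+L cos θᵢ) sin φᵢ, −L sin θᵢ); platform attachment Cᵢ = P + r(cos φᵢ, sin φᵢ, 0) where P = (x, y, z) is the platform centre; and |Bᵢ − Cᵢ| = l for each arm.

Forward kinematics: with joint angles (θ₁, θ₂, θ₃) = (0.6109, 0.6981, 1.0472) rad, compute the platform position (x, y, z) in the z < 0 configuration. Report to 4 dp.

(0.0371, 0.0443, -0.3270)

O1 = (0.2429·cos0.0°, 0.2429·sin0.0°, -0.0860) = (0.2429, 0.0000, -0.0860)
O2 = (0.2349·cos120.0°, 0.2349·sin120.0°, -0.0964) = (-0.1175, 0.2034, -0.0964)
arm 3 at φ=240.0°: (R−r)+L cos θ3 = 0.1950;  O3 = (-0.0975, -0.1689, -0.1299)
|O₂|²−|O₁|² = -0.0019;  |O₃|²−|O₁|² = -0.0115
linear system: -0.7206x+0.4069y = -0.0019−-0.0207z; -0.6807x+-0.3377y = -0.0115−-0.0877z
det = 0.5204;  x = 0.0102+-0.0821z,  y = 0.0134+-0.0943z
sphere 1 gives Az²+Bz+C=0 with A=1.0156, B=0.2077, C=-0.0407;  B²−4AC=0.2085;  roots -0.3270, 0.1225;  negative root z = -0.3270
x = 0.0371, y = 0.0443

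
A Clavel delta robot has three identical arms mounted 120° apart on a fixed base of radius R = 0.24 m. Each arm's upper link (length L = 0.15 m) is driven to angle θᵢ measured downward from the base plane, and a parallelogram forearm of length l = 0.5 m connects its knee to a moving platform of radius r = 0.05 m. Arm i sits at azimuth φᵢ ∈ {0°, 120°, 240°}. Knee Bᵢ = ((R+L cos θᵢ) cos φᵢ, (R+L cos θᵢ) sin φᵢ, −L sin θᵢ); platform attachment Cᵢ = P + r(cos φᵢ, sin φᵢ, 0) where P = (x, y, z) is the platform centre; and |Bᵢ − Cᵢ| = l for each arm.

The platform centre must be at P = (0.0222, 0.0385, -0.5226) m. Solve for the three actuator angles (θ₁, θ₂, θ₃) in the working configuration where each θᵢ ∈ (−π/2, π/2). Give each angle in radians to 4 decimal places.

φ1=0.0° → target in arm frame (0.0222, 0.0385)
  A=0.1678, B=-0.5226, C=(l²−L²−A²−y'²−z²)/(2L)=-0.2508
  θ1 = atan2(B,A) + arccos(C/0.5489) = 0.7853
rotate P by −φ2: (0.0222, -0.0385, -0.5226)
  A cos θ + B sin θ = C:  0.1678·cos θ + -0.5226·sin θ = -0.2508
  √(A²+B²)=0.5489;  θ2 = -1.2602+2.0453 ≈ 0.7851
φ3=240.0° → target in arm frame (-0.0444, 0.0000)
  A=0.2344, B=-0.5226, C=(l²−L²−A²−y'²−z²)/(2L)=-0.3352
  θ3 = atan2(B,A) + arccos(C/0.5728) = 1.0469

θ₁ = 0.7853, θ₂ = 0.7851, θ₃ = 1.0469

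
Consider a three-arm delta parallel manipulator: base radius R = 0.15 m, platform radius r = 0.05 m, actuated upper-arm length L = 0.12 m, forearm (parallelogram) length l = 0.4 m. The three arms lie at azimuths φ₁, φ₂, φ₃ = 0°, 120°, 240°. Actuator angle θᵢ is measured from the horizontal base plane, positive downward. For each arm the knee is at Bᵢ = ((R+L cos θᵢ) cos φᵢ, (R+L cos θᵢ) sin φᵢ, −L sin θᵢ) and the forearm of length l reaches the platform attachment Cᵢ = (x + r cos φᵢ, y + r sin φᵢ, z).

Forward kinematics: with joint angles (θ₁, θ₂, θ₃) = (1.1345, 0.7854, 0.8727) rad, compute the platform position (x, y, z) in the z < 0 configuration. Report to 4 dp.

(-0.0507, 0.0121, -0.4541)

S1 = (0.1507·cos0.0°, 0.1507·sin0.0°, -0.1088) = (0.1507, 0.0000, -0.1088)
φ2=120.0°: virtual centre (-0.0924, 0.1601, -0.0849), radius l
S3 = (0.1771·cos240.0°, 0.1771·sin240.0°, -0.0919) = (-0.0886, -0.1534, -0.0919)
|S₂|²−|S₁|² = 0.0068;  |S₃|²−|S₁|² = 0.0053
[-0.4863 0.3202 0.0478]·P = 0.0068;  [-0.4786 -0.3068 0.0337]·P = 0.0053
Cramer: x(z) = -0.0125+0.0841z;  y(z) = 0.0023-0.0215z
quadratic in z: (1.0075)z²+(0.1899)z+(-0.1215)=0, √Δ=0.7251 → z ∈ {-0.4541, 0.2656}; z = -0.4541 (taking z<0)
x = -0.0507, y = 0.0121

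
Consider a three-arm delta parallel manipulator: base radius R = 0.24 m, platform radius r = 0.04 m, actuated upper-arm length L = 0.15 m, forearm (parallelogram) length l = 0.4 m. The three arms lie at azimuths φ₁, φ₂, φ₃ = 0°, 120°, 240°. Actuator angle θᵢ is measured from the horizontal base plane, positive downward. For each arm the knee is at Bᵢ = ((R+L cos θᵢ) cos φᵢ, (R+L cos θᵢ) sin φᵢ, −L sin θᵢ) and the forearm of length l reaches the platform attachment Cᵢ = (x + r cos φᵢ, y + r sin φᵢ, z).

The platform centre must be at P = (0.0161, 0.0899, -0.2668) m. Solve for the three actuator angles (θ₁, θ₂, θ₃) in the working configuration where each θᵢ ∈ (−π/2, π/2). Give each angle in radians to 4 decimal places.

arm 1 (φ=0.0°): x'=0.0161, y'=0.0899
  A=0.1839, B=-0.2668, C=(l²−L²−A²−y'²−z²)/(2L)=0.0814
  θ1 = atan2(B,A) + arccos(C/0.3240) = 0.3496
φ2=120.0° → target in arm frame (0.0698, -0.0589)
  A=0.1302, B=-0.2668, C=(l²−L²−A²−y'²−z²)/(2L)=0.1530
  θ2 = atan2(B,A) + arccos(C/0.2969) = -0.0874
arm 3 (φ=240.0°): x'=-0.0859, y'=-0.0310
  A=0.2859, B=-0.2668, C=(l²−L²−A²−y'²−z²)/(2L)=-0.0546
  γ=atan2(-0.2668,0.2859)=-0.7508;  ψ=arccos(-0.1397)=1.7109;  θ3=γ+ψ≈0.9601

θ₁ = 0.3496, θ₂ = -0.0874, θ₃ = 0.9601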